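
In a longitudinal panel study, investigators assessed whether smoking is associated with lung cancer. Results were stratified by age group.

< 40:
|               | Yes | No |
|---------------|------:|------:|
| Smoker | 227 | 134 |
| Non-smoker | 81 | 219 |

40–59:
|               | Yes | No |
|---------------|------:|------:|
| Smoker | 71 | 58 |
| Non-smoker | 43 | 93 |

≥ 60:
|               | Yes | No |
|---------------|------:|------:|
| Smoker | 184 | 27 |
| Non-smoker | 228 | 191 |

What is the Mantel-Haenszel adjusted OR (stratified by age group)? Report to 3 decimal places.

OR_MH = Σ(aᵢdᵢ/nᵢ) / Σ(bᵢcᵢ/nᵢ), where nᵢ is the stratum total.
Stratum 1 (< 40): n = 661; a·d/n = 227·219/661 = 75.2088; b·c/n = 134·81/661 = 16.4206
Stratum 2 (40–59): n = 265; a·d/n = 71·93/265 = 24.9170; b·c/n = 58·43/265 = 9.4113
Stratum 3 (≥ 60): n = 630; a·d/n = 184·191/630 = 55.7841; b·c/n = 27·228/630 = 9.7714
OR_MH = (75.2088 + 24.9170 + 55.7841) / (16.4206 + 9.4113 + 9.7714) = 155.9099 / 35.6033 = 4.37908

4.379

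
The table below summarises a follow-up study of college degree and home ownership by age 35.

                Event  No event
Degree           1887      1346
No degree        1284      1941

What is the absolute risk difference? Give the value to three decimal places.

Cells: a = 1887, b = 1346, c = 1284, d = 1941.
Risk in exposed = 1887/3233 = 0.583668; risk in unexposed = 1284/3225 = 0.398140.
Risk difference = 0.583668 − 0.398140 = 0.185529

0.186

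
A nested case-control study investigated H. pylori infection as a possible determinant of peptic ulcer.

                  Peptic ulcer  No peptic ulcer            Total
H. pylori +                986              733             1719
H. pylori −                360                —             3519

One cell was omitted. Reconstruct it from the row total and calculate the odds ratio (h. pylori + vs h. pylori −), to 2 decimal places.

The missing cell is in the unexposed row: 3519 − 360 = 3159.
So a = 986, b = 733, c = 360, d = 3159.
OR = (a·d)/(b·c) = (986 × 3159) / (733 × 360) = 3114774 / 263880 = 11.80375

11.80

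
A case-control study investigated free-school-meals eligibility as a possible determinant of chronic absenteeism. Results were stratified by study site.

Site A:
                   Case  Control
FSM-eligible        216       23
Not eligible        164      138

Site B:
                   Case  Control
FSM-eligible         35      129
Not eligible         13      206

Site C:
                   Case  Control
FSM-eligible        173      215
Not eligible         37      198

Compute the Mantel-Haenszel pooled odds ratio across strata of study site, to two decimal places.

5.34

OR_MH = Σ(aᵢdᵢ/nᵢ) / Σ(bᵢcᵢ/nᵢ), where nᵢ is the stratum total.
Stratum 1 (Site A): n = 541; a·d/n = 216·138/541 = 55.0980; b·c/n = 23·164/541 = 6.9723
Stratum 2 (Site B): n = 383; a·d/n = 35·206/383 = 18.8251; b·c/n = 129·13/383 = 4.3786
Stratum 3 (Site C): n = 623; a·d/n = 173·198/623 = 54.9823; b·c/n = 215·37/623 = 12.7689
OR_MH = (55.0980 + 18.8251 + 54.9823) / (6.9723 + 4.3786 + 12.7689) = 128.9054 / 24.1197 = 5.34440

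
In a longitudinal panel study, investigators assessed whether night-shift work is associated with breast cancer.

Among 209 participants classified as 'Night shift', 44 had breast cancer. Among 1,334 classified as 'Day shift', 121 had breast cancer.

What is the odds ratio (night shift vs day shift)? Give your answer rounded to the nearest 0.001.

2.673

From the description: a = 44, b = 165, c = 121, d = 1213.
OR = (a·d)/(b·c) = (44 × 1213) / (165 × 121) = 53372 / 19965 = 2.67328
The odds of breast cancer are about 2.67 times as high in the night shift group.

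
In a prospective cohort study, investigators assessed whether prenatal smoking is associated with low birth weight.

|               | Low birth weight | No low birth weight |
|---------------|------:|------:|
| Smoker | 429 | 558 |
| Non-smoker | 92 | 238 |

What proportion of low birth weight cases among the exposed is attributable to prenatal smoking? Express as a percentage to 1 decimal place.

35.9

Cells: a = 429, b = 558, c = 92, d = 238.
Risk in exposed = 429/987 = 0.43465; risk in unexposed = 92/330 = 0.27879.
RR = 0.43465/0.27879 = 1.55907
AR% = (RR − 1)/RR × 100 = (1.55907 − 1)/1.55907 × 100 = 35.8593%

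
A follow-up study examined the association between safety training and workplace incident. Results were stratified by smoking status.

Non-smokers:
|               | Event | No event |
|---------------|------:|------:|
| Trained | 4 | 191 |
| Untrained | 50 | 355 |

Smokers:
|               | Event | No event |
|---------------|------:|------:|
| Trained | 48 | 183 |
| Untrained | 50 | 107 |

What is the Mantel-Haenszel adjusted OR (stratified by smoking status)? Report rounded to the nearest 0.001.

OR_MH = Σ(aᵢdᵢ/nᵢ) / Σ(bᵢcᵢ/nᵢ), where nᵢ is the stratum total.
Stratum 1 (Non-smokers): n = 600; a·d/n = 4·355/600 = 2.3667; b·c/n = 191·50/600 = 15.9167
Stratum 2 (Smokers): n = 388; a·d/n = 48·107/388 = 13.2371; b·c/n = 183·50/388 = 23.5825
OR_MH = (2.3667 + 13.2371) / (15.9167 + 23.5825) = 15.6038 / 39.4991 = 0.39504

0.395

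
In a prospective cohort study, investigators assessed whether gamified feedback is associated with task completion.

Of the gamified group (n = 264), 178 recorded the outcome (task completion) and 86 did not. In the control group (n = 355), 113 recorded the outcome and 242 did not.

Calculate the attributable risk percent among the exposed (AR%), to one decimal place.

From the description: a = 178, b = 86, c = 113, d = 242.
Risk in exposed = 178/264 = 0.67424; risk in unexposed = 113/355 = 0.31831.
RR = 0.67424/0.31831 = 2.11820
AR% = (RR − 1)/RR × 100 = (2.11820 − 1)/2.11820 × 100 = 52.7900%

52.8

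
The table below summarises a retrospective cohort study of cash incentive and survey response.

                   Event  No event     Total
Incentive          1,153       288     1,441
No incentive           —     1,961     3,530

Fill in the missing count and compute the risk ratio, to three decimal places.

The missing cell is in the unexposed row: 3530 − 1961 = 1569.
So a = 1153, b = 288, c = 1569, d = 1961.
RR = [a/(a+b)] / [c/(c+d)] = (1153/1441) / (1569/3530) = 0.80014/0.44448 = 1.80018

1.800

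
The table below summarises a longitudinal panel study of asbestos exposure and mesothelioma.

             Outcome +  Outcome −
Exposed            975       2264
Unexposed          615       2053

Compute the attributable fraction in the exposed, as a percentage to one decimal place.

23.4

Cells: a = 975, b = 2264, c = 615, d = 2053.
Risk in exposed = 975/3239 = 0.30102; risk in unexposed = 615/2668 = 0.23051.
RR = 0.30102/0.23051 = 1.30588
AR% = (RR − 1)/RR × 100 = (1.30588 − 1)/1.30588 × 100 = 23.4235%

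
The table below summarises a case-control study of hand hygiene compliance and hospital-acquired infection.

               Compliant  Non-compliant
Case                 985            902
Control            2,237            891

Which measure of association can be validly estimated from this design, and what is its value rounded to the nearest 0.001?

Reading the table with exposure as columns: a = 985 (Compliant, case), b = 2237 (Compliant, non-case), c = 902 (Non-compliant, case), d = 891.
This is a case-control study: participants were sampled on outcome status, so risks in the source population cannot be estimated directly — relative risk is not valid here. The odds ratio is the appropriate measure.
OR = (a·d)/(b·c) = (985 × 891) / (2237 × 902) = 877635 / 2017774 = 0.43495

0.435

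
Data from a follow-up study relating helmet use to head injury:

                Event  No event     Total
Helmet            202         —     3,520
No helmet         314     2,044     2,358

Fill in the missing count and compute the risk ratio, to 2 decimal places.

The missing cell is in the exposed row: 3520 − 202 = 3318.
So a = 202, b = 3318, c = 314, d = 2044.
RR = [a/(a+b)] / [c/(c+d)] = (202/3520) / (314/2358) = 0.05739/0.13316 = 0.43095

0.43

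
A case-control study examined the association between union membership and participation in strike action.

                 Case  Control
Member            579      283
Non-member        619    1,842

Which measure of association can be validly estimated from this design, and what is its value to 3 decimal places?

Cells: a = 579, b = 283, c = 619, d = 1842.
This is a case-control study: participants were sampled on outcome status, so risks in the source population cannot be estimated directly — relative risk is not valid here. The odds ratio is the appropriate measure.
OR = (a·d)/(b·c) = (579 × 1842) / (283 × 619) = 1066518 / 175177 = 6.08823

6.088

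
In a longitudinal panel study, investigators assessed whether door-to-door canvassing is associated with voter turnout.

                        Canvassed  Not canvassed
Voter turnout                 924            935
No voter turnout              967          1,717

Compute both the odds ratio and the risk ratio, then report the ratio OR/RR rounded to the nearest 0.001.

1.266

Reading the table with exposure as columns: a = 924 (Canvassed, case), b = 967 (Canvassed, non-case), c = 935 (Not canvassed, case), d = 1717.
OR = (924·1717)/(967·935) = 1586508/904145 = 1.75471
Risk in exposed = 924/1891 = 0.48863; risk in unexposed = 935/2652 = 0.35256; RR = 1.38593
OR/RR = 1.75471 / 1.38593 = 1.26608
The outcome is not rare, so the OR lies further from 1 than the RR.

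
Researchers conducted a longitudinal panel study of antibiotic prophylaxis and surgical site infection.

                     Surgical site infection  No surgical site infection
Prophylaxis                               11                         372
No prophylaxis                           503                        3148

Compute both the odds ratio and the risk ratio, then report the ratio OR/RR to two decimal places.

0.89

Cells: a = 11, b = 372, c = 503, d = 3148.
OR = (11·3148)/(372·503) = 34628/187116 = 0.18506
Risk in exposed = 11/383 = 0.02872; risk in unexposed = 503/3651 = 0.13777; RR = 0.20847
OR/RR = 0.18506 / 0.20847 = 0.88773
The outcome is not rare, so the OR lies further from 1 than the RR.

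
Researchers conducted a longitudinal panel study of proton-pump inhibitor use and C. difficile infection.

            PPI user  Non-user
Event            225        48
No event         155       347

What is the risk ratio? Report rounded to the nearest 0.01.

4.87

Reading the table with exposure as columns: a = 225 (PPI user, case), b = 155 (PPI user, non-case), c = 48 (Non-user, case), d = 347.
Risk in exposed = 225/380 = 0.59211; risk in unexposed = 48/395 = 0.12152.
RR = 0.59211 / 0.12152 = 4.87253
The risk among the exposed is 4.87 times that among the unexposed.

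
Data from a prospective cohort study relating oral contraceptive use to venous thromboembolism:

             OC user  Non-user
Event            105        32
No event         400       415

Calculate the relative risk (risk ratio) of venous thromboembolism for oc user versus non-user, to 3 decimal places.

2.904

Reading the table with exposure as columns: a = 105 (OC user, case), b = 400 (OC user, non-case), c = 32 (Non-user, case), d = 415.
Risk in exposed = 105/505 = 0.20792; risk in unexposed = 32/447 = 0.07159.
RR = 0.20792 / 0.07159 = 2.90439
The risk among the exposed is 2.90 times that among the unexposed.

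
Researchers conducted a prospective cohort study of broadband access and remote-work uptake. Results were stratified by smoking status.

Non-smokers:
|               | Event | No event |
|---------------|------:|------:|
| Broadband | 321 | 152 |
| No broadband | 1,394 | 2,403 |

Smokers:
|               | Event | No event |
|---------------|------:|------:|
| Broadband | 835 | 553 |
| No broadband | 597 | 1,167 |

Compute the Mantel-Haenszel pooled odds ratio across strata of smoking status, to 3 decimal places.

OR_MH = Σ(aᵢdᵢ/nᵢ) / Σ(bᵢcᵢ/nᵢ), where nᵢ is the stratum total.
Stratum 1 (Non-smokers): n = 4270; a·d/n = 321·2403/4270 = 180.6471; b·c/n = 152·1394/4270 = 49.6225
Stratum 2 (Smokers): n = 3152; a·d/n = 835·1167/3152 = 309.1513; b·c/n = 553·597/3152 = 104.7402
OR_MH = (180.6471 + 309.1513) / (49.6225 + 104.7402) = 489.7984 / 154.3626 = 3.17304

3.173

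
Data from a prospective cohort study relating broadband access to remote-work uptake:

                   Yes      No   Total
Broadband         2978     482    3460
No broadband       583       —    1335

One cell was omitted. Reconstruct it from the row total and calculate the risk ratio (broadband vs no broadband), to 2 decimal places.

The missing cell is in the unexposed row: 1335 − 583 = 752.
So a = 2978, b = 482, c = 583, d = 752.
RR = [a/(a+b)] / [c/(c+d)] = (2978/3460) / (583/1335) = 0.86069/0.43670 = 1.97089

1.97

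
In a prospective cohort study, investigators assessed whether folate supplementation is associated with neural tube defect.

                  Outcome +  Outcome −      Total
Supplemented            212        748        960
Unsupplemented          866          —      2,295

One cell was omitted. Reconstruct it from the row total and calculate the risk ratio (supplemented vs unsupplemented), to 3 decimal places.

0.585

The missing cell is in the unexposed row: 2295 − 866 = 1429.
So a = 212, b = 748, c = 866, d = 1429.
RR = [a/(a+b)] / [c/(c+d)] = (212/960) / (866/2295) = 0.22083/0.37734 = 0.58523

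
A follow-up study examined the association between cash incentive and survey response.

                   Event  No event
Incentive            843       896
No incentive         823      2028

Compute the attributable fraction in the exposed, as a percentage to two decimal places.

40.45

Cells: a = 843, b = 896, c = 823, d = 2028.
Risk in exposed = 843/1739 = 0.48476; risk in unexposed = 823/2851 = 0.28867.
RR = 0.48476/0.28867 = 1.67929
AR% = (RR − 1)/RR × 100 = (1.67929 − 1)/1.67929 × 100 = 40.4510%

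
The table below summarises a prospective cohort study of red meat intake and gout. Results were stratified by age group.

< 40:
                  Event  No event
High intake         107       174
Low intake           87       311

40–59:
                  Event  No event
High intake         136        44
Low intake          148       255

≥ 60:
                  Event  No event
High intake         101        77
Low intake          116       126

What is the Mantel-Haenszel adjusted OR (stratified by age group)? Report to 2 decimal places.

2.54

OR_MH = Σ(aᵢdᵢ/nᵢ) / Σ(bᵢcᵢ/nᵢ), where nᵢ is the stratum total.
Stratum 1 (< 40): n = 679; a·d/n = 107·311/679 = 49.0088; b·c/n = 174·87/679 = 22.2946
Stratum 2 (40–59): n = 583; a·d/n = 136·255/583 = 59.4854; b·c/n = 44·148/583 = 11.1698
Stratum 3 (≥ 60): n = 420; a·d/n = 101·126/420 = 30.3000; b·c/n = 77·116/420 = 21.2667
OR_MH = (49.0088 + 59.4854 + 30.3000) / (22.2946 + 11.1698 + 21.2667) = 138.7943 / 54.7310 = 2.53593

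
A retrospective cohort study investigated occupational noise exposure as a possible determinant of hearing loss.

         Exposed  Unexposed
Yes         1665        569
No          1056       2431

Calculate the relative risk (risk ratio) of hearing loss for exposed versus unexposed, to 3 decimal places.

Reading the table with exposure as columns: a = 1665 (Exposed, case), b = 1056 (Exposed, non-case), c = 569 (Unexposed, case), d = 2431.
Risk in exposed = 1665/2721 = 0.61191; risk in unexposed = 569/3000 = 0.18967.
RR = 0.61191 / 0.18967 = 3.22623
The risk among the exposed is 3.23 times that among the unexposed.

3.226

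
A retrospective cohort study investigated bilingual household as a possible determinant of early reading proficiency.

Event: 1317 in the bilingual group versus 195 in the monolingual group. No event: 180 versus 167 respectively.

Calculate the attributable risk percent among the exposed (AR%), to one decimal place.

38.8

From the description: a = 1317, b = 180, c = 195, d = 167.
Risk in exposed = 1317/1497 = 0.87976; risk in unexposed = 195/362 = 0.53867.
RR = 0.87976/0.53867 = 1.63319
AR% = (RR − 1)/RR × 100 = (1.63319 − 1)/1.63319 × 100 = 38.7703%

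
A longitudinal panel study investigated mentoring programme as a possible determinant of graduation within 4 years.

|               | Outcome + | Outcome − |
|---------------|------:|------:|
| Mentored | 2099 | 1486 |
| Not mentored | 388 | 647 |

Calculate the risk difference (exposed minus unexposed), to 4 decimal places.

Cells: a = 2099, b = 1486, c = 388, d = 647.
Risk in exposed = 2099/3585 = 0.585495; risk in unexposed = 388/1035 = 0.374879.
Risk difference = 0.585495 − 0.374879 = 0.210616

0.2106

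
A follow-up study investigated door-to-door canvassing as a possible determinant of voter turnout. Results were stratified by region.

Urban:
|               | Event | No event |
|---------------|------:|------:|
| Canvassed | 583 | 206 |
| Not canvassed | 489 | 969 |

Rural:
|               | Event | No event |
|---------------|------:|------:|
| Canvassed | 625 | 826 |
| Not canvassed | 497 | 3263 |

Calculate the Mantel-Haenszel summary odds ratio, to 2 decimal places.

5.20

OR_MH = Σ(aᵢdᵢ/nᵢ) / Σ(bᵢcᵢ/nᵢ), where nᵢ is the stratum total.
Stratum 1 (Urban): n = 2247; a·d/n = 583·969/2247 = 251.4139; b·c/n = 206·489/2247 = 44.8304
Stratum 2 (Rural): n = 5211; a·d/n = 625·3263/5211 = 391.3596; b·c/n = 826·497/5211 = 78.7799
OR_MH = (251.4139 + 391.3596) / (44.8304 + 78.7799) = 642.7735 / 123.6103 = 5.20000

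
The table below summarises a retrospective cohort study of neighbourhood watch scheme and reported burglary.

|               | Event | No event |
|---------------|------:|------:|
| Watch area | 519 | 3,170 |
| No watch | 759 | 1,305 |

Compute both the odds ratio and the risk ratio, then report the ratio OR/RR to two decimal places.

0.74

Cells: a = 519, b = 3170, c = 759, d = 1305.
OR = (519·1305)/(3170·759) = 677295/2406030 = 0.28150
Risk in exposed = 519/3689 = 0.14069; risk in unexposed = 759/2064 = 0.36773; RR = 0.38258
OR/RR = 0.28150 / 0.38258 = 0.73578
The outcome is not rare, so the OR lies further from 1 than the RR.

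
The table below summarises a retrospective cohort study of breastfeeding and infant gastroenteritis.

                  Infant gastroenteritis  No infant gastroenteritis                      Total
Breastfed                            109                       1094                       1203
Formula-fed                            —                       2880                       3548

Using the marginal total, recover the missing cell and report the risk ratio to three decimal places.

The missing cell is in the unexposed row: 3548 − 2880 = 668.
So a = 109, b = 1094, c = 668, d = 2880.
RR = [a/(a+b)] / [c/(c+d)] = (109/1203) / (668/3548) = 0.09061/0.18828 = 0.48125

0.481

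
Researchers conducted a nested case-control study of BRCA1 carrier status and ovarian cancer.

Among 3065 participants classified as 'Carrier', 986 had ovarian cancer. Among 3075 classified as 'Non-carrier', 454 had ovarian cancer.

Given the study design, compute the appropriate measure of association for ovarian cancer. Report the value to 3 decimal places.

2.738

From the description: a = 986, b = 2079, c = 454, d = 2621.
This is a nested case-control study: participants were sampled on outcome status, so risks in the source population cannot be estimated directly — relative risk is not valid here. The odds ratio is the appropriate measure.
OR = (a·d)/(b·c) = (986 × 2621) / (2079 × 454) = 2584306 / 943866 = 2.73800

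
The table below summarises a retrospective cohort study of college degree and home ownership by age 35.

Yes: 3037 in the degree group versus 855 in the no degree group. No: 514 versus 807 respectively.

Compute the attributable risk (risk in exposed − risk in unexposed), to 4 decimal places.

From the description: a = 3037, b = 514, c = 855, d = 807.
Risk in exposed = 3037/3551 = 0.855252; risk in unexposed = 855/1662 = 0.514440.
Risk difference = 0.855252 − 0.514440 = 0.340812

0.3408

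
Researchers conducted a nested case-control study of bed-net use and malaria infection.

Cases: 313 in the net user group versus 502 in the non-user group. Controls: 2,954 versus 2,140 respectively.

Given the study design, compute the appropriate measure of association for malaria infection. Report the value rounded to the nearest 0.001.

0.452

From the description: a = 313, b = 2954, c = 502, d = 2140.
This is a nested case-control study: participants were sampled on outcome status, so risks in the source population cannot be estimated directly — relative risk is not valid here. The odds ratio is the appropriate measure.
OR = (a·d)/(b·c) = (313 × 2140) / (2954 × 502) = 669820 / 1482908 = 0.45169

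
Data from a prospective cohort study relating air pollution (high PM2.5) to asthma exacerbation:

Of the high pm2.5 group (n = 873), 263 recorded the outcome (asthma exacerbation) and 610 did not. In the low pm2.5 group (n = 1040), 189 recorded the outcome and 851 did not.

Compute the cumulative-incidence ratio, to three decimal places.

1.658

From the description: a = 263, b = 610, c = 189, d = 851.
Risk in exposed = 263/873 = 0.30126; risk in unexposed = 189/1040 = 0.18173.
RR = 0.30126 / 0.18173 = 1.65773
The risk among the exposed is 1.66 times that among the unexposed.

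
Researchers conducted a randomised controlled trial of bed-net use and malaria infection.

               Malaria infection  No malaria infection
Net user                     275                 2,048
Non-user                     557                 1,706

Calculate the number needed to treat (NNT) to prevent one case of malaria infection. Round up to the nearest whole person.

Risk in treated group = 275/2323 = 0.11838; risk in control = 557/2263 = 0.24613.
Absolute risk reduction = 0.24613 − 0.11838 = 0.12775
NNT = 1 / ARR = 1 / 0.12775 = 7.828 → round up → 8

8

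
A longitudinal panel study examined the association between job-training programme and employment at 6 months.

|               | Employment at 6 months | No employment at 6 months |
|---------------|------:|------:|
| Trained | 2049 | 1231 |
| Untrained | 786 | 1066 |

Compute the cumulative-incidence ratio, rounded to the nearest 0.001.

Cells: a = 2049, b = 1231, c = 786, d = 1066.
Risk in exposed = 2049/3280 = 0.62470; risk in unexposed = 786/1852 = 0.42441.
RR = 0.62470 / 0.42441 = 1.47193
The risk among the exposed is 1.47 times that among the unexposed.

1.472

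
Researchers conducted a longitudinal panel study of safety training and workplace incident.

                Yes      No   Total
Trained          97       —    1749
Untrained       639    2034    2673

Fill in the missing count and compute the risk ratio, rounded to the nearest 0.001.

The missing cell is in the exposed row: 1749 − 97 = 1652.
So a = 97, b = 1652, c = 639, d = 2034.
RR = [a/(a+b)] / [c/(c+d)] = (97/1749) / (639/2673) = 0.05546/0.23906 = 0.23200

0.232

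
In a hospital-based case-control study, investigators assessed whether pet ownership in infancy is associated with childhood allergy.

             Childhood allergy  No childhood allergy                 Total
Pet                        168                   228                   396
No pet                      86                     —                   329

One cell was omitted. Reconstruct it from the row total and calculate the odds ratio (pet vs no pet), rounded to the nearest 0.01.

2.08

The missing cell is in the unexposed row: 329 − 86 = 243.
So a = 168, b = 228, c = 86, d = 243.
OR = (a·d)/(b·c) = (168 × 243) / (228 × 86) = 40824 / 19608 = 2.08201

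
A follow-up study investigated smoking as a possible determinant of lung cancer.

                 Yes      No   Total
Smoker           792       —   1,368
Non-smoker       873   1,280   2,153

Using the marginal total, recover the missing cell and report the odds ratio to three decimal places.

2.016

The missing cell is in the exposed row: 1368 − 792 = 576.
So a = 792, b = 576, c = 873, d = 1280.
OR = (a·d)/(b·c) = (792 × 1280) / (576 × 873) = 1013760 / 502848 = 2.01604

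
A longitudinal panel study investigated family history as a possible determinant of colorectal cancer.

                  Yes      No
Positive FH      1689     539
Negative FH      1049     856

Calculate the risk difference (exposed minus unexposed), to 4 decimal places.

0.2074

Cells: a = 1689, b = 539, c = 1049, d = 856.
Risk in exposed = 1689/2228 = 0.758079; risk in unexposed = 1049/1905 = 0.550656.
Risk difference = 0.758079 − 0.550656 = 0.207423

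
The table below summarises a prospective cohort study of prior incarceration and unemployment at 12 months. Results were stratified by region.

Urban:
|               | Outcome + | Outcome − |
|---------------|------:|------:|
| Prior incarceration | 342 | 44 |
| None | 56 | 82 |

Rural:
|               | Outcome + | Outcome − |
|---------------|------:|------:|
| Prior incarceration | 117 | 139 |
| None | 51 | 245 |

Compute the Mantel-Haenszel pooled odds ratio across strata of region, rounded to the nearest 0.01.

OR_MH = Σ(aᵢdᵢ/nᵢ) / Σ(bᵢcᵢ/nᵢ), where nᵢ is the stratum total.
Stratum 1 (Urban): n = 524; a·d/n = 342·82/524 = 53.5191; b·c/n = 44·56/524 = 4.7023
Stratum 2 (Rural): n = 552; a·d/n = 117·245/552 = 51.9293; b·c/n = 139·51/552 = 12.8424
OR_MH = (53.5191 + 51.9293) / (4.7023 + 12.8424) = 105.4484 / 17.5447 = 6.01028

6.01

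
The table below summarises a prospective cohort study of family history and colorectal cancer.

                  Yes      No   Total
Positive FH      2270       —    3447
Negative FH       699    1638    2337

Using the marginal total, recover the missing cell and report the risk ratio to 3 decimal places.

2.202

The missing cell is in the exposed row: 3447 − 2270 = 1177.
So a = 2270, b = 1177, c = 699, d = 1638.
RR = [a/(a+b)] / [c/(c+d)] = (2270/3447) / (699/2337) = 0.65854/0.29910 = 2.20174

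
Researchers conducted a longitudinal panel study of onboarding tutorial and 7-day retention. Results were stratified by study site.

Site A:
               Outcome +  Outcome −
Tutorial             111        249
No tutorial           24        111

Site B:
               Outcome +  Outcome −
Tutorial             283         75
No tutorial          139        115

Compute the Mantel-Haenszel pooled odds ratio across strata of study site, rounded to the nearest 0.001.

OR_MH = Σ(aᵢdᵢ/nᵢ) / Σ(bᵢcᵢ/nᵢ), where nᵢ is the stratum total.
Stratum 1 (Site A): n = 495; a·d/n = 111·111/495 = 24.8909; b·c/n = 249·24/495 = 12.0727
Stratum 2 (Site B): n = 612; a·d/n = 283·115/612 = 53.1781; b·c/n = 75·139/612 = 17.0343
OR_MH = (24.8909 + 53.1781) / (12.0727 + 17.0343) = 78.0690 / 29.1070 = 2.68214

2.682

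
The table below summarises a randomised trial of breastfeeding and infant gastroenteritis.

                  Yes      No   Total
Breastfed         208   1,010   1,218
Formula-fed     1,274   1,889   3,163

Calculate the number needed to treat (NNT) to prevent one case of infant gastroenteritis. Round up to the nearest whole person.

Risk in treated group = 208/1218 = 0.17077; risk in control = 1274/3163 = 0.40278.
Absolute risk reduction = 0.40278 − 0.17077 = 0.23201
NNT = 1 / ARR = 1 / 0.23201 = 4.310 → round up → 5

5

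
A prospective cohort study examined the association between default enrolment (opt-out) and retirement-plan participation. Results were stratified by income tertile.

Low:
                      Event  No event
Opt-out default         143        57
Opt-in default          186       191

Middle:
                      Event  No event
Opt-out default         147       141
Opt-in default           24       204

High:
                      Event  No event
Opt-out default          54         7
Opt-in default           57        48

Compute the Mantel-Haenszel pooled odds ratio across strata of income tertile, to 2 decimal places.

OR_MH = Σ(aᵢdᵢ/nᵢ) / Σ(bᵢcᵢ/nᵢ), where nᵢ is the stratum total.
Stratum 1 (Low): n = 577; a·d/n = 143·191/577 = 47.3362; b·c/n = 57·186/577 = 18.3744
Stratum 2 (Middle): n = 516; a·d/n = 147·204/516 = 58.1163; b·c/n = 141·24/516 = 6.5581
Stratum 3 (High): n = 166; a·d/n = 54·48/166 = 15.6145; b·c/n = 7·57/166 = 2.4036
OR_MH = (47.3362 + 58.1163 + 15.6145) / (18.3744 + 6.5581 + 2.4036) = 121.0670 / 27.3361 = 4.42883

4.43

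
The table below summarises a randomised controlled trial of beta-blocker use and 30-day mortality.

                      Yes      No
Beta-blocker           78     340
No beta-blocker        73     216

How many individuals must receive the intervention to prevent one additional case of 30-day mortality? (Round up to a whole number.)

Risk in treated group = 78/418 = 0.18660; risk in control = 73/289 = 0.25260.
Absolute risk reduction = 0.25260 − 0.18660 = 0.06599
NNT = 1 / ARR = 1 / 0.06599 = 15.153 → round up → 16

16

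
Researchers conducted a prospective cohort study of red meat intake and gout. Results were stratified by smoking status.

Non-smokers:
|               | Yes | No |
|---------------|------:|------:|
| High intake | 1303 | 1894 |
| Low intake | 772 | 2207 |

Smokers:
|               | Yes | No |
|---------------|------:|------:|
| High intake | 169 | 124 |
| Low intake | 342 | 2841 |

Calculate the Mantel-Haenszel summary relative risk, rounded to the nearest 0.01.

RR_MH = Σ(aᵢ·n₀ᵢ/nᵢ) / Σ(cᵢ·n₁ᵢ/nᵢ), with n₁ᵢ = aᵢ+bᵢ (exposed), n₀ᵢ = cᵢ+dᵢ (unexposed), nᵢ = n₁ᵢ+n₀ᵢ.
Stratum 1 (Non-smokers): n₁ = 3197, n₀ = 2979, n = 6176; a·n₀/n = 1303·2979/6176 = 628.5034; c·n₁/n = 772·3197/6176 = 399.6250
Stratum 2 (Smokers): n₁ = 293, n₀ = 3183, n = 3476; a·n₀/n = 169·3183/3476 = 154.7546; c·n₁/n = 342·293/3476 = 28.8280
RR_MH = (628.5034 + 154.7546) / (399.6250 + 28.8280) = 783.2580 / 428.4530 = 1.82811

1.83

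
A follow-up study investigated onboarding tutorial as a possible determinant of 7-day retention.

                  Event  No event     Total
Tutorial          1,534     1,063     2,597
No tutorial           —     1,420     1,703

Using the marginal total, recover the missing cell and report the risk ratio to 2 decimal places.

The missing cell is in the unexposed row: 1703 − 1420 = 283.
So a = 1534, b = 1063, c = 283, d = 1420.
RR = [a/(a+b)] / [c/(c+d)] = (1534/2597) / (283/1703) = 0.59068/0.16618 = 3.55453

3.55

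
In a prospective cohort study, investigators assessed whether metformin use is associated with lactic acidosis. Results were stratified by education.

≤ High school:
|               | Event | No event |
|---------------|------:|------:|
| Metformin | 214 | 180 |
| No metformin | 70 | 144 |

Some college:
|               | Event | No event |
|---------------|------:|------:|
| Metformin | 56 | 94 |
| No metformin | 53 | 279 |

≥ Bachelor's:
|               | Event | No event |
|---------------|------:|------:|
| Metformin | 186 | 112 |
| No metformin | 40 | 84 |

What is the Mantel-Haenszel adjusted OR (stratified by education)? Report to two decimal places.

2.88

OR_MH = Σ(aᵢdᵢ/nᵢ) / Σ(bᵢcᵢ/nᵢ), where nᵢ is the stratum total.
Stratum 1 (≤ High school): n = 608; a·d/n = 214·144/608 = 50.6842; b·c/n = 180·70/608 = 20.7237
Stratum 2 (Some college): n = 482; a·d/n = 56·279/482 = 32.4149; b·c/n = 94·53/482 = 10.3361
Stratum 3 (≥ Bachelor's): n = 422; a·d/n = 186·84/422 = 37.0237; b·c/n = 112·40/422 = 10.6161
OR_MH = (50.6842 + 32.4149 + 37.0237) / (20.7237 + 10.3361 + 10.6161) = 120.1228 / 41.6759 = 2.88231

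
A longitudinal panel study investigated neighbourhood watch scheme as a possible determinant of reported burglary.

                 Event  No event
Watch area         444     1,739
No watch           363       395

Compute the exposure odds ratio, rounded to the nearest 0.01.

0.28

Cells: a = 444, b = 1739, c = 363, d = 395.
OR = (a·d)/(b·c) = (444 × 395) / (1739 × 363) = 175380 / 631257 = 0.27783
Exposure is associated with lower odds of reported burglary (OR = 0.28 < 1).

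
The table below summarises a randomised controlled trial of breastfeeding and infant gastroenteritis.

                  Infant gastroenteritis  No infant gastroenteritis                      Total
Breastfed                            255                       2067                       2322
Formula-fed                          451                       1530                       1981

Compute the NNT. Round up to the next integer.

9

Risk in treated group = 255/2322 = 0.10982; risk in control = 451/1981 = 0.22766.
Absolute risk reduction = 0.22766 − 0.10982 = 0.11784
NNT = 1 / ARR = 1 / 0.11784 = 8.486 → round up → 9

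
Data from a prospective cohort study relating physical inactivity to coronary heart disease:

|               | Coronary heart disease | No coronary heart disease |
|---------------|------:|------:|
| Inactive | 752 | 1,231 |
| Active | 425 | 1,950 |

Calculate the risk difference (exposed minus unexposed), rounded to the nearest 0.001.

Cells: a = 752, b = 1231, c = 425, d = 1950.
Risk in exposed = 752/1983 = 0.379223; risk in unexposed = 425/2375 = 0.178947.
Risk difference = 0.379223 − 0.178947 = 0.200276

0.200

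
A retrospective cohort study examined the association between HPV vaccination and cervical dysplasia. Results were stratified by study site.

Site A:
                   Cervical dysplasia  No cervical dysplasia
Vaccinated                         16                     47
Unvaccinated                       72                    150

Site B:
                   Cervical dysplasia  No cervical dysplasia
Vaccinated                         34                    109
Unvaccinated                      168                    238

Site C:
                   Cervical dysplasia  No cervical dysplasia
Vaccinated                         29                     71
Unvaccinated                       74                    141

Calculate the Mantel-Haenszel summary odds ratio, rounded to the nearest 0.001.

OR_MH = Σ(aᵢdᵢ/nᵢ) / Σ(bᵢcᵢ/nᵢ), where nᵢ is the stratum total.
Stratum 1 (Site A): n = 285; a·d/n = 16·150/285 = 8.4211; b·c/n = 47·72/285 = 11.8737
Stratum 2 (Site B): n = 549; a·d/n = 34·238/549 = 14.7395; b·c/n = 109·168/549 = 33.3552
Stratum 3 (Site C): n = 315; a·d/n = 29·141/315 = 12.9810; b·c/n = 71·74/315 = 16.6794
OR_MH = (8.4211 + 14.7395 + 12.9810) / (11.8737 + 33.3552 + 16.6794) = 36.1415 / 61.9082 = 0.58379

0.584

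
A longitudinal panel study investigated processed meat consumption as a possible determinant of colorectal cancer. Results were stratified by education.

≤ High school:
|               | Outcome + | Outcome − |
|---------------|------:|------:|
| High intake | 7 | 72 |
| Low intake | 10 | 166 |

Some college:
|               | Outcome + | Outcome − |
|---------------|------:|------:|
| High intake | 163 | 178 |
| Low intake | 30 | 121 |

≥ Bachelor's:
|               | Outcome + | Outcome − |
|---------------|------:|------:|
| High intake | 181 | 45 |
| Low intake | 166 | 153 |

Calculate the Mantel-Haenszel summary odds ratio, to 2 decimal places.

3.49

OR_MH = Σ(aᵢdᵢ/nᵢ) / Σ(bᵢcᵢ/nᵢ), where nᵢ is the stratum total.
Stratum 1 (≤ High school): n = 255; a·d/n = 7·166/255 = 4.5569; b·c/n = 72·10/255 = 2.8235
Stratum 2 (Some college): n = 492; a·d/n = 163·121/492 = 40.0874; b·c/n = 178·30/492 = 10.8537
Stratum 3 (≥ Bachelor's): n = 545; a·d/n = 181·153/545 = 50.8128; b·c/n = 45·166/545 = 13.7064
OR_MH = (4.5569 + 40.0874 + 50.8128) / (2.8235 + 10.8537 + 13.7064) = 95.4571 / 27.3836 = 3.48592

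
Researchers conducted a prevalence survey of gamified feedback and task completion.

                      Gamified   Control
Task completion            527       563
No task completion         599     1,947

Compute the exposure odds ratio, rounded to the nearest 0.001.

Reading the table with exposure as columns: a = 527 (Gamified, case), b = 599 (Gamified, non-case), c = 563 (Control, case), d = 1947.
OR = (a·d)/(b·c) = (527 × 1947) / (599 × 563) = 1026069 / 337237 = 3.04258
The odds of task completion are about 3.04 times as high in the gamified group.

3.043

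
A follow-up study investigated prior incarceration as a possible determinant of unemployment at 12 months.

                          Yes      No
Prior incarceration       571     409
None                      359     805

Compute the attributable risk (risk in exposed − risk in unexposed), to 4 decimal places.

0.2742

Cells: a = 571, b = 409, c = 359, d = 805.
Risk in exposed = 571/980 = 0.582653; risk in unexposed = 359/1164 = 0.308419.
Risk difference = 0.582653 − 0.308419 = 0.274234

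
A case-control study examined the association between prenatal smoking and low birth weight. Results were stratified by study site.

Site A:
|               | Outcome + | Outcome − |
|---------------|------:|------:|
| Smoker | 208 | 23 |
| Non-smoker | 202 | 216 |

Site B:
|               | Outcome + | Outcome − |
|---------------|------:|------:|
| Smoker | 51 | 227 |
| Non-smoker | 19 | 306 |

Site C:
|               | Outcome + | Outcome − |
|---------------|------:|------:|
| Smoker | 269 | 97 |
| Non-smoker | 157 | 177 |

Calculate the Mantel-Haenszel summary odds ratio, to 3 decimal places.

4.523

OR_MH = Σ(aᵢdᵢ/nᵢ) / Σ(bᵢcᵢ/nᵢ), where nᵢ is the stratum total.
Stratum 1 (Site A): n = 649; a·d/n = 208·216/649 = 69.2265; b·c/n = 23·202/649 = 7.1587
Stratum 2 (Site B): n = 603; a·d/n = 51·306/603 = 25.8806; b·c/n = 227·19/603 = 7.1526
Stratum 3 (Site C): n = 700; a·d/n = 269·177/700 = 68.0186; b·c/n = 97·157/700 = 21.7557
OR_MH = (69.2265 + 25.8806 + 68.0186) / (7.1587 + 7.1526 + 21.7557) = 163.1257 / 36.0670 = 4.52285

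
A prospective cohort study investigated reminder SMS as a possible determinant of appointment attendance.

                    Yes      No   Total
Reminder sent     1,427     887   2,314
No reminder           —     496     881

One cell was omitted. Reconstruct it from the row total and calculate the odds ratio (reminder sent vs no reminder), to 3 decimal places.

2.073

The missing cell is in the unexposed row: 881 − 496 = 385.
So a = 1427, b = 887, c = 385, d = 496.
OR = (a·d)/(b·c) = (1427 × 496) / (887 × 385) = 707792 / 341495 = 2.07263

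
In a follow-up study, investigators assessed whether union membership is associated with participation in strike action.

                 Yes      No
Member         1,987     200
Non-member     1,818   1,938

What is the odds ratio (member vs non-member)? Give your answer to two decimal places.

10.59

Cells: a = 1987, b = 200, c = 1818, d = 1938.
OR = (a·d)/(b·c) = (1987 × 1938) / (200 × 1818) = 3850806 / 363600 = 10.59078
The odds of participation in strike action are about 10.59 times as high in the member group.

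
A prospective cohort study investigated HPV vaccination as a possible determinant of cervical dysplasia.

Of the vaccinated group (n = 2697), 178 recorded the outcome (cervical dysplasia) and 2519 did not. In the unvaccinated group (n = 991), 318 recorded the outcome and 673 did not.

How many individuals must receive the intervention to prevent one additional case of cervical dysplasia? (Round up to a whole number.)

4

Risk in treated group = 178/2697 = 0.06600; risk in control = 318/991 = 0.32089.
Absolute risk reduction = 0.32089 − 0.06600 = 0.25489
NNT = 1 / ARR = 1 / 0.25489 = 3.923 → round up → 4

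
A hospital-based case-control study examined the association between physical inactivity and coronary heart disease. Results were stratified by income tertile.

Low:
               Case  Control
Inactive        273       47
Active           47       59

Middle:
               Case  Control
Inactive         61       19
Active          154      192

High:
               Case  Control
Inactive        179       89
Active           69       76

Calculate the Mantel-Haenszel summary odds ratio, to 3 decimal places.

3.649

OR_MH = Σ(aᵢdᵢ/nᵢ) / Σ(bᵢcᵢ/nᵢ), where nᵢ is the stratum total.
Stratum 1 (Low): n = 426; a·d/n = 273·59/426 = 37.8099; b·c/n = 47·47/426 = 5.1854
Stratum 2 (Middle): n = 426; a·d/n = 61·192/426 = 27.4930; b·c/n = 19·154/426 = 6.8685
Stratum 3 (High): n = 413; a·d/n = 179·76/413 = 32.9395; b·c/n = 89·69/413 = 14.8692
OR_MH = (37.8099 + 27.4930 + 32.9395) / (5.1854 + 6.8685 + 14.8692) = 98.2423 / 26.9232 = 3.64898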